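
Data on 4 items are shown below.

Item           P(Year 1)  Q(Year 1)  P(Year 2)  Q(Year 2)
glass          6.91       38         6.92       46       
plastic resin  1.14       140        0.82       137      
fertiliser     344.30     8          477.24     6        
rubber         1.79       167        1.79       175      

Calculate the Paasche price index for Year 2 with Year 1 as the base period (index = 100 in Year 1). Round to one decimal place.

126.4

Paasche price index uses current-period quantities as weights.
ΣP(Year 2)·Q(Year 2) = 6.92×46 + 0.82×137 + 477.24×6 + 1.79×175 = 318.32 + 112.34 + 2863.44 + 313.25 = 3607.35
ΣP(Year 1)·Q(Year 2) = 6.91×46 + 1.14×137 + 344.30×6 + 1.79×175 = 317.86 + 156.18 + 2065.8 + 313.25 = 2853.09
Index = 3607.35 / 2853.09 × 100 = 126.4366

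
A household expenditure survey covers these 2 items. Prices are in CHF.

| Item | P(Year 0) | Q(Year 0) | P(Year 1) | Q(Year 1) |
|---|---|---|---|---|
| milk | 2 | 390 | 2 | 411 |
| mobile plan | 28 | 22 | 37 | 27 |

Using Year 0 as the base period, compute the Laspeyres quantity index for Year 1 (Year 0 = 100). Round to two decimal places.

113.04

Laspeyres quantity index uses base-period prices as weights.
ΣP(Year 0)·Q(Year 1) = 2×411 + 28×27 = 822 + 756 = 1578
ΣP(Year 0)·Q(Year 0) = 2×390 + 28×22 = 780 + 616 = 1396
Index = 1578 / 1396 × 100 = 113.0372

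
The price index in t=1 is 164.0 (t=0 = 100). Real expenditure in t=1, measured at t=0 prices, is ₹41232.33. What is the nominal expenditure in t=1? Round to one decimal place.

67621.0

Nominal = Real × (Index/100) = 41232.33 × (164.0/100)
        = 41232.33 × 1.640 = 67621.0212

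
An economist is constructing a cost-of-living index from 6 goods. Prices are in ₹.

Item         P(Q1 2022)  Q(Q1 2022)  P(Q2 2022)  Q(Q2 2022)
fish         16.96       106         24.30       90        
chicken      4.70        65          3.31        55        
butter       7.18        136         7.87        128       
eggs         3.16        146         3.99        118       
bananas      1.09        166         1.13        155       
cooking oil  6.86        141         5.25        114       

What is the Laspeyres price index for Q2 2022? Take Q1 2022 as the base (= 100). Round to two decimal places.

Laspeyres price index uses base-period quantities as weights.
ΣP(Q2 2022)·Q(Q1 2022) = 24.30×106 + 3.31×65 + 7.87×136 + 3.99×146 + 1.13×166 + 5.25×141 = 2575.8 + 215.15 + 1070.32 + 582.54 + 187.58 + 740.25 = 5371.64
ΣP(Q1 2022)·Q(Q1 2022) = 16.96×106 + 4.70×65 + 7.18×136 + 3.16×146 + 1.09×166 + 6.86×141 = 1797.76 + 305.5 + 976.48 + 461.36 + 180.94 + 967.26 = 4689.3
Index = 5371.64 / 4689.3 × 100 = 114.5510

114.55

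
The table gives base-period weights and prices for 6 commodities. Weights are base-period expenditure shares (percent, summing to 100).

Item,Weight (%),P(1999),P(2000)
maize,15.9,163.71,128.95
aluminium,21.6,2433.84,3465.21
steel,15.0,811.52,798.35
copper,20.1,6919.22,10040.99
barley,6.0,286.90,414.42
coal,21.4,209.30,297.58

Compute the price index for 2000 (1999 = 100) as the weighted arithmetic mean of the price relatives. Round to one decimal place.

maize: 15.9 × (128.95/163.71) = 15.9 × 0.787673 = 12.5240
aluminium: 21.6 × (3465.21/2433.84) = 21.6 × 1.423762 = 30.7533
steel: 15.0 × (798.35/811.52) = 15.0 × 0.983771 = 14.7566
copper: 20.1 × (10040.99/6919.22) = 20.1 × 1.451174 = 29.1686
barley: 6.0 × (414.42/286.90) = 6.0 × 1.444475 = 8.6669
coal: 21.4 × (297.58/209.30) = 21.4 × 1.421787 = 30.4262
Index = Σ wᵢ·(p₁ᵢ/p₀ᵢ) = 12.5240 + 30.7533 + 14.7566 + 29.1686 + 8.6669 + 30.4262 = 126.2955

126.3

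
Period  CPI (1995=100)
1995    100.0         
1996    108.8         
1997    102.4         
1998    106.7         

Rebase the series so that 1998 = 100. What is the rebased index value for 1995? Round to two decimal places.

Rebased(1995) = 100.0 / 106.7 × 100 = 93.7207

93.72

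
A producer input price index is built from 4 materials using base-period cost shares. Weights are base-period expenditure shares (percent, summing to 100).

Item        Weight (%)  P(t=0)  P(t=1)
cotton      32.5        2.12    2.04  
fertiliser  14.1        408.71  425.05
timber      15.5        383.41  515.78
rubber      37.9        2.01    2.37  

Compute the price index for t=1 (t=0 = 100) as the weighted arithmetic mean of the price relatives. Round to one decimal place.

111.5

cotton: 32.5 × (2.04/2.12) = 32.5 × 0.962264 = 31.2736
fertiliser: 14.1 × (425.05/408.71) = 14.1 × 1.039979 = 14.6637
timber: 15.5 × (515.78/383.41) = 15.5 × 1.345244 = 20.8513
rubber: 37.9 × (2.37/2.01) = 37.9 × 1.179104 = 44.6881
Index = Σ wᵢ·(p₁ᵢ/p₀ᵢ) = 31.2736 + 14.6637 + 20.8513 + 44.6881 = 111.4766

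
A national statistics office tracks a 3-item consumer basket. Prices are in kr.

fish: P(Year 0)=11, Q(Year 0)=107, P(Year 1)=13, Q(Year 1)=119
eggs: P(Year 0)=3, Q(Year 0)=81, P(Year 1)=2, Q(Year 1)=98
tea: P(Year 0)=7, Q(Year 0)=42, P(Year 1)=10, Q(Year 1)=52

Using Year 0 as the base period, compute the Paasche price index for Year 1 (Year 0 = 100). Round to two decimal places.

Paasche price index uses current-period quantities as weights.
ΣP(Year 1)·Q(Year 1) = 13×119 + 2×98 + 10×52 = 1547 + 196 + 520 = 2263
ΣP(Year 0)·Q(Year 1) = 11×119 + 3×98 + 7×52 = 1309 + 294 + 364 = 1967
Index = 2263 / 1967 × 100 = 115.0483

115.05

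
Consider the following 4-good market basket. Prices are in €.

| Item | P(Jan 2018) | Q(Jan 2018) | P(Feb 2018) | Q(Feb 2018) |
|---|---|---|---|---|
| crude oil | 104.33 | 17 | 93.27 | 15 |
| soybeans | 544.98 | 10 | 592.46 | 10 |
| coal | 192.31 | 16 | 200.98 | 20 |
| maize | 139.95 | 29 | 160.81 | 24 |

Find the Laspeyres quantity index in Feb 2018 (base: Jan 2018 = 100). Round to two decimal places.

99.03

Laspeyres quantity index uses base-period prices as weights.
ΣP(Jan 2018)·Q(Feb 2018) = 104.33×15 + 544.98×10 + 192.31×20 + 139.95×24 = 1564.95 + 5449.8 + 3846.2 + 3358.8 = 14219.75
ΣP(Jan 2018)·Q(Jan 2018) = 104.33×17 + 544.98×10 + 192.31×16 + 139.95×29 = 1773.61 + 5449.8 + 3076.96 + 4058.55 = 14358.92
Index = 14219.75 / 14358.92 × 100 = 99.0308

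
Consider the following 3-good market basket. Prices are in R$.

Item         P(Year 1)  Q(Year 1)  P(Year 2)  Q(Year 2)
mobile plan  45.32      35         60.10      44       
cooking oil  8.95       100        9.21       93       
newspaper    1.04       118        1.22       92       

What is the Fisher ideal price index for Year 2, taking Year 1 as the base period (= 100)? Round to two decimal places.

Laspeyres component (base-period weights):
ΣP(Year 2)Q(Year 1) = 60.10×35 + 9.21×100 + 1.22×118 = 2103.5 + 921 + 143.96 = 3168.46
ΣP(Year 1)Q(Year 1) = 45.32×35 + 8.95×100 + 1.04×118 = 1586.2 + 895 + 122.72 = 2603.92
L = 3168.46 / 2603.92 × 100 = 121.6804
Paasche component (current-period weights):
ΣP(Year 2)Q(Year 2) = 60.10×44 + 9.21×93 + 1.22×92 = 2644.4 + 856.53 + 112.24 = 3613.17
ΣP(Year 1)Q(Year 2) = 45.32×44 + 8.95×93 + 1.04×92 = 1994.08 + 832.35 + 95.68 = 2922.11
P = 3613.17 / 2922.11 × 100 = 123.6493
Fisher = √(L × P) = √(121.6804 × 123.6493) = 122.6609

122.66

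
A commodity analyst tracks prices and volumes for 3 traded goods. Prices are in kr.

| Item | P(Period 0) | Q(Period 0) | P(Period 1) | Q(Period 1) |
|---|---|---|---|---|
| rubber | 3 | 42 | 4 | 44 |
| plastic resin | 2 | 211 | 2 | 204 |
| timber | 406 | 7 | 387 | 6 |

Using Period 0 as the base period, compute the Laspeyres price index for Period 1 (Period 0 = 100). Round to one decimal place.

97.3

Laspeyres price index uses base-period quantities as weights.
ΣP(Period 1)·Q(Period 0) = 4×42 + 2×211 + 387×7 = 168 + 422 + 2709 = 3299
ΣP(Period 0)·Q(Period 0) = 3×42 + 2×211 + 406×7 = 126 + 422 + 2842 = 3390
Index = 3299 / 3390 × 100 = 97.3156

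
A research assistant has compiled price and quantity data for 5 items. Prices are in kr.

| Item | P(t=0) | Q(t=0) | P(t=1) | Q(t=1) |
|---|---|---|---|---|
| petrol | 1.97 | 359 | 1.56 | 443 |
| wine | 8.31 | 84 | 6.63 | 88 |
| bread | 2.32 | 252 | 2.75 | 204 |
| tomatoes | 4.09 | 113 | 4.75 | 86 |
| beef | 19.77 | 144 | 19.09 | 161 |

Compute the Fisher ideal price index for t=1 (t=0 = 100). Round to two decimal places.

95.46

Laspeyres component (base-period weights):
ΣP(t=1)Q(t=0) = 1.56×359 + 6.63×84 + 2.75×252 + 4.75×113 + 19.09×144 = 560.04 + 556.92 + 693 + 536.75 + 2748.96 = 5095.67
ΣP(t=0)Q(t=0) = 1.97×359 + 8.31×84 + 2.32×252 + 4.09×113 + 19.77×144 = 707.23 + 698.04 + 584.64 + 462.17 + 2846.88 = 5298.96
L = 5095.67 / 5298.96 × 100 = 96.1636
Paasche component (current-period weights):
ΣP(t=1)Q(t=1) = 1.56×443 + 6.63×88 + 2.75×204 + 4.75×86 + 19.09×161 = 691.08 + 583.44 + 561 + 408.5 + 3073.49 = 5317.51
ΣP(t=0)Q(t=1) = 1.97×443 + 8.31×88 + 2.32×204 + 4.09×86 + 19.77×161 = 872.71 + 731.28 + 473.28 + 351.74 + 3182.97 = 5611.98
P = 5317.51 / 5611.98 × 100 = 94.7528
Fisher = √(L × P) = √(96.1636 × 94.7528) = 95.4556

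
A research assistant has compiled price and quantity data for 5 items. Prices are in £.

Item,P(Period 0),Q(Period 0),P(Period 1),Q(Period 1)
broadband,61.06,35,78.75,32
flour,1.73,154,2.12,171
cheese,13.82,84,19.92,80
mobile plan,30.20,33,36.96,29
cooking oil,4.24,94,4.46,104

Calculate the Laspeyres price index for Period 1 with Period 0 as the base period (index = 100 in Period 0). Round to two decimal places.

128.94

Laspeyres price index uses base-period quantities as weights.
ΣP(Period 1)·Q(Period 0) = 78.75×35 + 2.12×154 + 19.92×84 + 36.96×33 + 4.46×94 = 2756.25 + 326.48 + 1673.28 + 1219.68 + 419.24 = 6394.93
ΣP(Period 0)·Q(Period 0) = 61.06×35 + 1.73×154 + 13.82×84 + 30.20×33 + 4.24×94 = 2137.1 + 266.42 + 1160.88 + 996.6 + 398.56 = 4959.56
Index = 6394.93 / 4959.56 × 100 = 128.9415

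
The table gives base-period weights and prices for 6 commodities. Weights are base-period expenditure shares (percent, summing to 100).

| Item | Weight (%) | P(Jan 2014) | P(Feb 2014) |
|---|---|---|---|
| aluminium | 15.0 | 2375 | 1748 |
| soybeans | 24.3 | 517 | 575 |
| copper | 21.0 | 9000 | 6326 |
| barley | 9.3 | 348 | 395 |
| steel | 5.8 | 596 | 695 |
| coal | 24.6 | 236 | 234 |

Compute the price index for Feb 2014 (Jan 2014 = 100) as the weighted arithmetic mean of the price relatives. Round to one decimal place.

aluminium: 15.0 × (1748/2375) = 15.0 × 0.736000 = 11.0400
soybeans: 24.3 × (575/517) = 24.3 × 1.112186 = 27.0261
copper: 21.0 × (6326/9000) = 21.0 × 0.702889 = 14.7607
barley: 9.3 × (395/348) = 9.3 × 1.135057 = 10.5560
steel: 5.8 × (695/596) = 5.8 × 1.166107 = 6.7634
coal: 24.6 × (234/236) = 24.6 × 0.991525 = 24.3915
Index = Σ wᵢ·(p₁ᵢ/p₀ᵢ) = 11.0400 + 27.0261 + 14.7607 + 10.5560 + 6.7634 + 24.3915 = 94.5378

94.5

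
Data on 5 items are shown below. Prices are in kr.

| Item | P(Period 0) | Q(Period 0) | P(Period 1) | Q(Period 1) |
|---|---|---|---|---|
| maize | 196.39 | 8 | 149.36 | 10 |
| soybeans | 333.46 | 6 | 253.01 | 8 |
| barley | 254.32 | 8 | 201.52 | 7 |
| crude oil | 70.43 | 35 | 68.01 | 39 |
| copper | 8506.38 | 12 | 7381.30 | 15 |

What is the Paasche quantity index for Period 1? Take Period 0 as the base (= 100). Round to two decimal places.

124.16

Paasche quantity index uses current-period prices as weights.
ΣP(Period 1)·Q(Period 1) = 149.36×10 + 253.01×8 + 201.52×7 + 68.01×39 + 7381.30×15 = 1493.6 + 2024.08 + 1410.64 + 2652.39 + 110719.5 = 118300.21
ΣP(Period 1)·Q(Period 0) = 149.36×8 + 253.01×6 + 201.52×8 + 68.01×35 + 7381.30×12 = 1194.88 + 1518.06 + 1612.16 + 2380.35 + 88575.6 = 95281.05
Index = 118300.21 / 95281.05 × 100 = 124.1592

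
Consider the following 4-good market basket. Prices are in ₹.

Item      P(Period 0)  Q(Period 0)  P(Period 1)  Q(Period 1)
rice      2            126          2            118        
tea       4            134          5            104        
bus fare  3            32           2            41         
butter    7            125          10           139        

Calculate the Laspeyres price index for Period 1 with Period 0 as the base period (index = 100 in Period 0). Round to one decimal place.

127.1

Laspeyres price index uses base-period quantities as weights.
ΣP(Period 1)·Q(Period 0) = 2×126 + 5×134 + 2×32 + 10×125 = 252 + 670 + 64 + 1250 = 2236
ΣP(Period 0)·Q(Period 0) = 2×126 + 4×134 + 3×32 + 7×125 = 252 + 536 + 96 + 875 = 1759
Index = 2236 / 1759 × 100 = 127.1177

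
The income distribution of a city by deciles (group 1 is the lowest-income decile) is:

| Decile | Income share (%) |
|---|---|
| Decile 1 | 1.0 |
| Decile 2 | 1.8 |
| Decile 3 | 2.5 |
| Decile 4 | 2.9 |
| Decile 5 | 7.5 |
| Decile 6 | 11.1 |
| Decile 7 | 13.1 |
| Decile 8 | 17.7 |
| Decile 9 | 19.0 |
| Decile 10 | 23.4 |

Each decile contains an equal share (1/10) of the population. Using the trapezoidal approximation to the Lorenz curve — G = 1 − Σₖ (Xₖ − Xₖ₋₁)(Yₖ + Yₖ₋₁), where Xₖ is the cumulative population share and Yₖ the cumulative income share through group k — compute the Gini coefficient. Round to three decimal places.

Cumulative income shares Yₖ: 0.0100, 0.0280, 0.0530, 0.0820, 0.1570, 0.2680, 0.3990, 0.5760, 0.7660, 1.0000
Σ (Xₖ−Xₖ₋₁)(Yₖ+Yₖ₋₁) = (1/10)(0.0100+0.0000) + (1/10)(0.0280+0.0100) + (1/10)(0.0530+0.0280) + (1/10)(0.0820+0.0530) + (1/10)(0.1570+0.0820) + (1/10)(0.2680+0.1570) + (1/10)(0.3990+0.2680) + (1/10)(0.5760+0.3990) + (1/10)(0.7660+0.5760) + (1/10)(1.0000+0.7660)
  = 0.0010 + 0.0038 + 0.0081 + 0.0135 + 0.0239 + 0.0425 + 0.0667 + 0.0975 + 0.1342 + 0.1766 = 0.5678
G = 1 − 0.5678 = 0.4322

0.432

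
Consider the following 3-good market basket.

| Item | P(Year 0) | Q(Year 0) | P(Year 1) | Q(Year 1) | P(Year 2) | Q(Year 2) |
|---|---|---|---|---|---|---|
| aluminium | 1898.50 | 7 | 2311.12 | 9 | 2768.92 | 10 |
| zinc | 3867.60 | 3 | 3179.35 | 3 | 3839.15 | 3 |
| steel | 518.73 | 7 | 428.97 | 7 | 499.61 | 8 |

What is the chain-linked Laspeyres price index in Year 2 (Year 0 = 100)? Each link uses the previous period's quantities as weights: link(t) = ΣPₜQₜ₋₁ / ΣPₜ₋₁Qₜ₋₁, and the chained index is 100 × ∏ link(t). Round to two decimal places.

120.60

Link Year 0→Year 1:
ΣP(Year 1)Q(Year 0) = 2311.12×7 + 3179.35×3 + 428.97×7 = 16177.84 + 9538.05 + 3002.79 = 28718.68
ΣP(Year 0)Q(Year 0) = 1898.50×7 + 3867.60×3 + 518.73×7 = 13289.5 + 11602.8 + 3631.11 = 28523.41
link = 28718.68/28523.41 = 1.006846
Link Year 1→Year 2:
ΣP(Year 2)Q(Year 1) = 2768.92×9 + 3839.15×3 + 499.61×7 = 24920.28 + 11517.45 + 3497.27 = 39935
ΣP(Year 1)Q(Year 1) = 2311.12×9 + 3179.35×3 + 428.97×7 = 20800.08 + 9538.05 + 3002.79 = 33340.92
link = 39935/33340.92 = 1.197777
Chained index = 100 × 1.006846 × 1.197777 = 120.5977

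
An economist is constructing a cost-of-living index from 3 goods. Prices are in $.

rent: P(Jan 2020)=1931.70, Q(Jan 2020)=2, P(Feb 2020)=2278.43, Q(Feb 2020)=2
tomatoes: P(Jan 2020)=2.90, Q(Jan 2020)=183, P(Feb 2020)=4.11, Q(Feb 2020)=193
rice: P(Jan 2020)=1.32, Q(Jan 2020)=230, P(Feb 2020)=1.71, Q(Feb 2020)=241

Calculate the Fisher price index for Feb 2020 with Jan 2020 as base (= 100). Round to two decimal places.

Laspeyres component (base-period weights):
ΣP(Feb 2020)Q(Jan 2020) = 2278.43×2 + 4.11×183 + 1.71×230 = 4556.86 + 752.13 + 393.3 = 5702.29
ΣP(Jan 2020)Q(Jan 2020) = 1931.70×2 + 2.90×183 + 1.32×230 = 3863.4 + 530.7 + 303.6 = 4697.7
L = 5702.29 / 4697.7 × 100 = 121.3847
Paasche component (current-period weights):
ΣP(Feb 2020)Q(Feb 2020) = 2278.43×2 + 4.11×193 + 1.71×241 = 4556.86 + 793.23 + 412.11 = 5762.2
ΣP(Jan 2020)Q(Feb 2020) = 1931.70×2 + 2.90×193 + 1.32×241 = 3863.4 + 559.7 + 318.12 = 4741.22
P = 5762.2 / 4741.22 × 100 = 121.5341
Fisher = √(L × P) = √(121.3847 × 121.5341) = 121.4594

121.46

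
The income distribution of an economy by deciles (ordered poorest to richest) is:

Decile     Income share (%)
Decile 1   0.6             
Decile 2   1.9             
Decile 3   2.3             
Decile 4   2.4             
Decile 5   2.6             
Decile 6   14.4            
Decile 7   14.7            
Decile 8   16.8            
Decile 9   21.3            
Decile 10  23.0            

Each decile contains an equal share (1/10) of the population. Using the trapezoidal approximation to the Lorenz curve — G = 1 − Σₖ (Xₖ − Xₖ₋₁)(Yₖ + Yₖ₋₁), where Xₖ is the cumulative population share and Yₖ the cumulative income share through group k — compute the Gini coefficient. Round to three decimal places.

Cumulative income shares Yₖ: 0.0060, 0.0250, 0.0480, 0.0720, 0.0980, 0.2420, 0.3890, 0.5570, 0.7700, 1.0000
Σ (Xₖ−Xₖ₋₁)(Yₖ+Yₖ₋₁) = (1/10)(0.0060+0.0000) + (1/10)(0.0250+0.0060) + (1/10)(0.0480+0.0250) + (1/10)(0.0720+0.0480) + (1/10)(0.0980+0.0720) + (1/10)(0.2420+0.0980) + (1/10)(0.3890+0.2420) + (1/10)(0.5570+0.3890) + (1/10)(0.7700+0.5570) + (1/10)(1.0000+0.7700)
  = 0.0006 + 0.0031 + 0.0073 + 0.0120 + 0.0170 + 0.0340 + 0.0631 + 0.0946 + 0.1327 + 0.1770 = 0.5414
G = 1 − 0.5414 = 0.4586

0.459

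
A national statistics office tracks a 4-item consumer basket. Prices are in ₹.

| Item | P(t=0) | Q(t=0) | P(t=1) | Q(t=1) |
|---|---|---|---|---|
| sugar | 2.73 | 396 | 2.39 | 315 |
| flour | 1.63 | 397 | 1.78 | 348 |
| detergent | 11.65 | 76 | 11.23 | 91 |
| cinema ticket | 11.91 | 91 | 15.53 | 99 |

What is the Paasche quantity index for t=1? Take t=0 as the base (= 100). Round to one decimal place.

Paasche quantity index uses current-period prices as weights.
ΣP(t=1)·Q(t=1) = 2.39×315 + 1.78×348 + 11.23×91 + 15.53×99 = 752.85 + 619.44 + 1021.93 + 1537.47 = 3931.69
ΣP(t=1)·Q(t=0) = 2.39×396 + 1.78×397 + 11.23×76 + 15.53×91 = 946.44 + 706.66 + 853.48 + 1413.23 = 3919.81
Index = 3931.69 / 3919.81 × 100 = 100.3031

100.3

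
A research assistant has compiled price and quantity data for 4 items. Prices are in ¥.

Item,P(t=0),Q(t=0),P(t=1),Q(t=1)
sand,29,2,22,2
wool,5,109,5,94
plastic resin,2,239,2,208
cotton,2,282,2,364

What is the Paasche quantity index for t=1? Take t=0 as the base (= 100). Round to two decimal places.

101.66

Paasche quantity index uses current-period prices as weights.
ΣP(t=1)·Q(t=1) = 22×2 + 5×94 + 2×208 + 2×364 = 44 + 470 + 416 + 728 = 1658
ΣP(t=1)·Q(t=0) = 22×2 + 5×109 + 2×239 + 2×282 = 44 + 545 + 478 + 564 = 1631
Index = 1658 / 1631 × 100 = 101.6554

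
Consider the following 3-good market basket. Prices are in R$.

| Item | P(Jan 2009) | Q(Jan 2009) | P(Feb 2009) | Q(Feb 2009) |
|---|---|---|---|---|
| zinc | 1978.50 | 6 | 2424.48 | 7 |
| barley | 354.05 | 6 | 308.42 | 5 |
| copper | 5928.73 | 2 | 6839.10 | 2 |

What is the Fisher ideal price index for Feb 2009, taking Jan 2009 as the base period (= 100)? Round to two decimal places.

Laspeyres component (base-period weights):
ΣP(Feb 2009)Q(Jan 2009) = 2424.48×6 + 308.42×6 + 6839.10×2 = 14546.88 + 1850.52 + 13678.2 = 30075.6
ΣP(Jan 2009)Q(Jan 2009) = 1978.50×6 + 354.05×6 + 5928.73×2 = 11871 + 2124.3 + 11857.46 = 25852.76
L = 30075.6 / 25852.76 × 100 = 116.3342
Paasche component (current-period weights):
ΣP(Feb 2009)Q(Feb 2009) = 2424.48×7 + 308.42×5 + 6839.10×2 = 16971.36 + 1542.1 + 13678.2 = 32191.66
ΣP(Jan 2009)Q(Feb 2009) = 1978.50×7 + 354.05×5 + 5928.73×2 = 13849.5 + 1770.25 + 11857.46 = 27477.21
P = 32191.66 / 27477.21 × 100 = 117.1577
Fisher = √(L × P) = √(116.3342 × 117.1577) = 116.7452

116.75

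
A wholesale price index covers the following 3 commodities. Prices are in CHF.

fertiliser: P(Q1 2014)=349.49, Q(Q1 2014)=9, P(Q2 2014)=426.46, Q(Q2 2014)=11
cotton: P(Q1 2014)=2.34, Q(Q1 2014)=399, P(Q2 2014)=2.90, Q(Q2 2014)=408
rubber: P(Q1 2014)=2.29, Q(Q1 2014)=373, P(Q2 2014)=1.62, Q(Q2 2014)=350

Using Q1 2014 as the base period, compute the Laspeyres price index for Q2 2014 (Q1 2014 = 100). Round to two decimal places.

113.51

Laspeyres price index uses base-period quantities as weights.
ΣP(Q2 2014)·Q(Q1 2014) = 426.46×9 + 2.90×399 + 1.62×373 = 3838.14 + 1157.1 + 604.26 = 5599.5
ΣP(Q1 2014)·Q(Q1 2014) = 349.49×9 + 2.34×399 + 2.29×373 = 3145.41 + 933.66 + 854.17 = 4933.24
Index = 5599.5 / 4933.24 × 100 = 113.5055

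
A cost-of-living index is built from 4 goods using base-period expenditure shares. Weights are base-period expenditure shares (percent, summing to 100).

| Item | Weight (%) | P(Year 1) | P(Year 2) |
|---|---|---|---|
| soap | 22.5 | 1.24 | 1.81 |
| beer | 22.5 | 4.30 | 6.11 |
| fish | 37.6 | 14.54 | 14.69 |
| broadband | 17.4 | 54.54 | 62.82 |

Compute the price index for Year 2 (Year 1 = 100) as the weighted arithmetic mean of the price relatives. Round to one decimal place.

122.8

soap: 22.5 × (1.81/1.24) = 22.5 × 1.459677 = 32.8427
beer: 22.5 × (6.11/4.30) = 22.5 × 1.420930 = 31.9709
fish: 37.6 × (14.69/14.54) = 37.6 × 1.010316 = 37.9879
broadband: 17.4 × (62.82/54.54) = 17.4 × 1.151815 = 20.0416
Index = Σ wᵢ·(p₁ᵢ/p₀ᵢ) = 32.8427 + 31.9709 + 37.9879 + 20.0416 = 122.8432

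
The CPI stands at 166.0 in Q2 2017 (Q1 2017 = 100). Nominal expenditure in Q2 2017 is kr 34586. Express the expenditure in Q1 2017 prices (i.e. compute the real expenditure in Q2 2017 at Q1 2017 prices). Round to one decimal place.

20834.9

Real = Nominal ÷ (Index/100) = 34586 ÷ (166.0/100)
     = 34586 ÷ 1.660 = 20834.9398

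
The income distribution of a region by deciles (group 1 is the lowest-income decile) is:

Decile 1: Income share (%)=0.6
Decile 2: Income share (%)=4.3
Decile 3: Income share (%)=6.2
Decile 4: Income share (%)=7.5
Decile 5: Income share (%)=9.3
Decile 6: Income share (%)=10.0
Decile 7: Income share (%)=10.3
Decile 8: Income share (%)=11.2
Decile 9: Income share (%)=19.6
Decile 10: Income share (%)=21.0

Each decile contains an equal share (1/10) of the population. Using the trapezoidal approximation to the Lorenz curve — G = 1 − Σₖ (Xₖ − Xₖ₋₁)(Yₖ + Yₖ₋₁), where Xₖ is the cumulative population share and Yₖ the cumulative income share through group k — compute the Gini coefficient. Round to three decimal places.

Cumulative income shares Yₖ: 0.0060, 0.0490, 0.1110, 0.1860, 0.2790, 0.3790, 0.4820, 0.5940, 0.7900, 1.0000
Σ (Xₖ−Xₖ₋₁)(Yₖ+Yₖ₋₁) = (1/10)(0.0060+0.0000) + (1/10)(0.0490+0.0060) + (1/10)(0.1110+0.0490) + (1/10)(0.1860+0.1110) + (1/10)(0.2790+0.1860) + (1/10)(0.3790+0.2790) + (1/10)(0.4820+0.3790) + (1/10)(0.5940+0.4820) + (1/10)(0.7900+0.5940) + (1/10)(1.0000+0.7900)
  = 0.0006 + 0.0055 + 0.0160 + 0.0297 + 0.0465 + 0.0658 + 0.0861 + 0.1076 + 0.1384 + 0.1790 = 0.6752
G = 1 − 0.6752 = 0.3248

0.325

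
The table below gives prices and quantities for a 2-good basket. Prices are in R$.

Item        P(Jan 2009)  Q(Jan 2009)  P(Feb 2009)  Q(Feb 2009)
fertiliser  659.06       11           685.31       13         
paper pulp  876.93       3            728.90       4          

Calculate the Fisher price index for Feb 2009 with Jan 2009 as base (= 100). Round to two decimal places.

Laspeyres component (base-period weights):
ΣP(Feb 2009)Q(Jan 2009) = 685.31×11 + 728.90×3 = 7538.41 + 2186.7 = 9725.11
ΣP(Jan 2009)Q(Jan 2009) = 659.06×11 + 876.93×3 = 7249.66 + 2630.79 = 9880.45
L = 9725.11 / 9880.45 × 100 = 98.4278
Paasche component (current-period weights):
ΣP(Feb 2009)Q(Feb 2009) = 685.31×13 + 728.90×4 = 8909.03 + 2915.6 = 11824.63
ΣP(Jan 2009)Q(Feb 2009) = 659.06×13 + 876.93×4 = 8567.78 + 3507.72 = 12075.5
P = 11824.63 / 12075.5 × 100 = 97.9225
Fisher = √(L × P) = √(98.4278 × 97.9225) = 98.1748

98.17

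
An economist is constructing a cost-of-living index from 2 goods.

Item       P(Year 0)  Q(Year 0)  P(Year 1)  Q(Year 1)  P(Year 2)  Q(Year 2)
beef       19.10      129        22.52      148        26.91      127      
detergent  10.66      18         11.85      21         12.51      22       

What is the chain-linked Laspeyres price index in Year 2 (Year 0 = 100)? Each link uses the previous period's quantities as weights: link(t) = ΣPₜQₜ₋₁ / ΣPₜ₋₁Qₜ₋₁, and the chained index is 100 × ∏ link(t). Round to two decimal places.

Link Year 0→Year 1:
ΣP(Year 1)Q(Year 0) = 22.52×129 + 11.85×18 = 2905.08 + 213.3 = 3118.38
ΣP(Year 0)Q(Year 0) = 19.10×129 + 10.66×18 = 2463.9 + 191.88 = 2655.78
link = 3118.38/2655.78 = 1.174186
Link Year 1→Year 2:
ΣP(Year 2)Q(Year 1) = 26.91×148 + 12.51×21 = 3982.68 + 262.71 = 4245.39
ΣP(Year 1)Q(Year 1) = 22.52×148 + 11.85×21 = 3332.96 + 248.85 = 3581.81
link = 4245.39/3581.81 = 1.185264
Chained index = 100 × 1.174186 × 1.185264 = 139.1720

139.17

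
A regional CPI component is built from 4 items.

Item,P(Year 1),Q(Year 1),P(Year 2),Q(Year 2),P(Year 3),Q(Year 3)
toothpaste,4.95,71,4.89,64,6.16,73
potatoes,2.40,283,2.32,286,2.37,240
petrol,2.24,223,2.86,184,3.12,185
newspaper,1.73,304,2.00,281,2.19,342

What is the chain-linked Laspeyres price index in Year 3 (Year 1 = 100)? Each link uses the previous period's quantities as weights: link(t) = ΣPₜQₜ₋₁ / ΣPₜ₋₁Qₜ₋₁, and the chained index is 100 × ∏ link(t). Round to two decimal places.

119.84

Link Year 1→Year 2:
ΣP(Year 2)Q(Year 1) = 4.89×71 + 2.32×283 + 2.86×223 + 2.00×304 = 347.19 + 656.56 + 637.78 + 608 = 2249.53
ΣP(Year 1)Q(Year 1) = 4.95×71 + 2.40×283 + 2.24×223 + 1.73×304 = 351.45 + 679.2 + 499.52 + 525.92 = 2056.09
link = 2249.53/2056.09 = 1.094081
Link Year 2→Year 3:
ΣP(Year 3)Q(Year 2) = 6.16×64 + 2.37×286 + 3.12×184 + 2.19×281 = 394.24 + 677.82 + 574.08 + 615.39 = 2261.53
ΣP(Year 2)Q(Year 2) = 4.89×64 + 2.32×286 + 2.86×184 + 2.00×281 = 312.96 + 663.52 + 526.24 + 562 = 2064.72
link = 2261.53/2064.72 = 1.095320
Chained index = 100 × 1.094081 × 1.095320 = 119.8370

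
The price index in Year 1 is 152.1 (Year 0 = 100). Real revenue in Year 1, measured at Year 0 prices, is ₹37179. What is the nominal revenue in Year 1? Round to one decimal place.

56549.3

Nominal = Real × (Index/100) = 37179 × (152.1/100)
        = 37179 × 1.521 = 56549.2590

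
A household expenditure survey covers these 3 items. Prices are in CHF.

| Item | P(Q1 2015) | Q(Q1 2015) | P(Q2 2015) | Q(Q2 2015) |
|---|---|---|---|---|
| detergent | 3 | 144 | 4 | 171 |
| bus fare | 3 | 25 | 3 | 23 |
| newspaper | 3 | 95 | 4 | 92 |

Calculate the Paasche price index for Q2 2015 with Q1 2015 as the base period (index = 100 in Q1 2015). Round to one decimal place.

Paasche price index uses current-period quantities as weights.
ΣP(Q2 2015)·Q(Q2 2015) = 4×171 + 3×23 + 4×92 = 684 + 69 + 368 = 1121
ΣP(Q1 2015)·Q(Q2 2015) = 3×171 + 3×23 + 3×92 = 513 + 69 + 276 = 858
Index = 1121 / 858 × 100 = 130.6527

130.7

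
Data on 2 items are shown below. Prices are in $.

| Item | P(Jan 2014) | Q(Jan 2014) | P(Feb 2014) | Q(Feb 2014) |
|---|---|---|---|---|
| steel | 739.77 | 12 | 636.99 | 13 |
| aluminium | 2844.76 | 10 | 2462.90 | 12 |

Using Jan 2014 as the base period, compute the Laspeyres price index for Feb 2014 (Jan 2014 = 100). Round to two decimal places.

86.46

Laspeyres price index uses base-period quantities as weights.
ΣP(Feb 2014)·Q(Jan 2014) = 636.99×12 + 2462.90×10 = 7643.88 + 24629 = 32272.88
ΣP(Jan 2014)·Q(Jan 2014) = 739.77×12 + 2844.76×10 = 8877.24 + 28447.6 = 37324.84
Index = 32272.88 / 37324.84 × 100 = 86.4649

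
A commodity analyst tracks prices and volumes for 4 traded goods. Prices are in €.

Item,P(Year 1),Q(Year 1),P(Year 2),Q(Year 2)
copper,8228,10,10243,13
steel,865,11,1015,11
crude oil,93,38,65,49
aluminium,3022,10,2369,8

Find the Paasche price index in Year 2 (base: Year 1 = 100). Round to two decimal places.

114.63

Paasche price index uses current-period quantities as weights.
ΣP(Year 2)·Q(Year 2) = 10243×13 + 1015×11 + 65×49 + 2369×8 = 133159 + 11165 + 3185 + 18952 = 166461
ΣP(Year 1)·Q(Year 2) = 8228×13 + 865×11 + 93×49 + 3022×8 = 106964 + 9515 + 4557 + 24176 = 145212
Index = 166461 / 145212 × 100 = 114.6331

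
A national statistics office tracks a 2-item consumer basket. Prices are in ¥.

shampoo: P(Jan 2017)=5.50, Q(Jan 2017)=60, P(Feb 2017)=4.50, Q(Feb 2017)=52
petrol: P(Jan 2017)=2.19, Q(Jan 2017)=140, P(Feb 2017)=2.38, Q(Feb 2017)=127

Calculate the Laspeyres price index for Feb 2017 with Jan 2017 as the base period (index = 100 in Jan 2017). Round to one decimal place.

Laspeyres price index uses base-period quantities as weights.
ΣP(Feb 2017)·Q(Jan 2017) = 4.50×60 + 2.38×140 = 270 + 333.2 = 603.2
ΣP(Jan 2017)·Q(Jan 2017) = 5.50×60 + 2.19×140 = 330 + 306.6 = 636.6
Index = 603.2 / 636.6 × 100 = 94.7534

94.8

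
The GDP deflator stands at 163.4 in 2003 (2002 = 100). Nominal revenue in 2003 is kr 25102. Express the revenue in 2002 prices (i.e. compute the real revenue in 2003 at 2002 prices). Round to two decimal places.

15362.30

Real = Nominal ÷ (Index/100) = 25102 ÷ (163.4/100)
     = 25102 ÷ 1.634 = 15362.3011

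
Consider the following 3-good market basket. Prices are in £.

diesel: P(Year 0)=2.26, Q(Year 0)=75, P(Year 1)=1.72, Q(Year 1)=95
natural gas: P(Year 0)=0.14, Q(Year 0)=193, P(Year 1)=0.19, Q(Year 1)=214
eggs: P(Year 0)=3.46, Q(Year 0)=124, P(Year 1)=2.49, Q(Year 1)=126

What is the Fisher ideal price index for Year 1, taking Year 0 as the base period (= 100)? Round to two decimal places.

75.96

Laspeyres component (base-period weights):
ΣP(Year 1)Q(Year 0) = 1.72×75 + 0.19×193 + 2.49×124 = 129 + 36.67 + 308.76 = 474.43
ΣP(Year 0)Q(Year 0) = 2.26×75 + 0.14×193 + 3.46×124 = 169.5 + 27.02 + 429.04 = 625.56
L = 474.43 / 625.56 × 100 = 75.8408
Paasche component (current-period weights):
ΣP(Year 1)Q(Year 1) = 1.72×95 + 0.19×214 + 2.49×126 = 163.4 + 40.66 + 313.74 = 517.8
ΣP(Year 0)Q(Year 1) = 2.26×95 + 0.14×214 + 3.46×126 = 214.7 + 29.96 + 435.96 = 680.62
P = 517.8 / 680.62 × 100 = 76.0777
Fisher = √(L × P) = √(75.8408 × 76.0777) = 75.9592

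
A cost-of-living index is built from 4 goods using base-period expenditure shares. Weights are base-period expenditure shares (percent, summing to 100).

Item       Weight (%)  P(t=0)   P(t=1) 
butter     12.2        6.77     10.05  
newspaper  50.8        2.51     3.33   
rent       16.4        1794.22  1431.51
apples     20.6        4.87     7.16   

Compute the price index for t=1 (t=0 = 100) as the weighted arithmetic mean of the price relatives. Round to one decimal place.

butter: 12.2 × (10.05/6.77) = 12.2 × 1.484490 = 18.1108
newspaper: 50.8 × (3.33/2.51) = 50.8 × 1.326693 = 67.3960
rent: 16.4 × (1431.51/1794.22) = 16.4 × 0.797845 = 13.0847
apples: 20.6 × (7.16/4.87) = 20.6 × 1.470226 = 30.2867
Index = Σ wᵢ·(p₁ᵢ/p₀ᵢ) = 18.1108 + 67.3960 + 13.0847 + 30.2867 = 128.8781

128.9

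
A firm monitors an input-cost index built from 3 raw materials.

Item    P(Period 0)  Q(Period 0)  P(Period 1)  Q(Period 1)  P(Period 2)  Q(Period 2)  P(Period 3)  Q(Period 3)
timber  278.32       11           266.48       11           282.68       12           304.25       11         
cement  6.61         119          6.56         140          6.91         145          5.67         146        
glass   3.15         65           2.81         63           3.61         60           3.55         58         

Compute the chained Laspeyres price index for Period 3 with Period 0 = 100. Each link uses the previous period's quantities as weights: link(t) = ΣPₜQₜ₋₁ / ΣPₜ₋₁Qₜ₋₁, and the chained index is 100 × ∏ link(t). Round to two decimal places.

Link Period 0→Period 1:
ΣP(Period 1)Q(Period 0) = 266.48×11 + 6.56×119 + 2.81×65 = 2931.28 + 780.64 + 182.65 = 3894.57
ΣP(Period 0)Q(Period 0) = 278.32×11 + 6.61×119 + 3.15×65 = 3061.52 + 786.59 + 204.75 = 4052.86
link = 3894.57/4052.86 = 0.960944
Link Period 1→Period 2:
ΣP(Period 2)Q(Period 1) = 282.68×11 + 6.91×140 + 3.61×63 = 3109.48 + 967.4 + 227.43 = 4304.31
ΣP(Period 1)Q(Period 1) = 266.48×11 + 6.56×140 + 2.81×63 = 2931.28 + 918.4 + 177.03 = 4026.71
link = 4304.31/4026.71 = 1.068940
Link Period 2→Period 3:
ΣP(Period 3)Q(Period 2) = 304.25×12 + 5.67×145 + 3.55×60 = 3651 + 822.15 + 213 = 4686.15
ΣP(Period 2)Q(Period 2) = 282.68×12 + 6.91×145 + 3.61×60 = 3392.16 + 1001.95 + 216.6 = 4610.71
link = 4686.15/4610.71 = 1.016362
Chained index = 100 × 0.960944 × 1.068940 × 1.016362 = 104.3998

104.40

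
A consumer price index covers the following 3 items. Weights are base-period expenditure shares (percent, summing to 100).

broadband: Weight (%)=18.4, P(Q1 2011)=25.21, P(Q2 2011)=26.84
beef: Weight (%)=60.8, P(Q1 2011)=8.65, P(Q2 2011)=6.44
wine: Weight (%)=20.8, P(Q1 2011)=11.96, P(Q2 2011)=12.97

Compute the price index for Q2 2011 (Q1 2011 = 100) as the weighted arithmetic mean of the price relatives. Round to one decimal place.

broadband: 18.4 × (26.84/25.21) = 18.4 × 1.064657 = 19.5897
beef: 60.8 × (6.44/8.65) = 60.8 × 0.744509 = 45.2661
wine: 20.8 × (12.97/11.96) = 20.8 × 1.084448 = 22.5565
Index = Σ wᵢ·(p₁ᵢ/p₀ᵢ) = 19.5897 + 45.2661 + 22.5565 = 87.4123

87.4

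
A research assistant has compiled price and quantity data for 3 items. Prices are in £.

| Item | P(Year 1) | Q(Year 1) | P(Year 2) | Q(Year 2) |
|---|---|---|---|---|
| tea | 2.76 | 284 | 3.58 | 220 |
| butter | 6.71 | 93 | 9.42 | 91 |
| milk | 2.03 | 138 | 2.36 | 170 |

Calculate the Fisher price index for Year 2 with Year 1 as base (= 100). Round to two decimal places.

Laspeyres component (base-period weights):
ΣP(Year 2)Q(Year 1) = 3.58×284 + 9.42×93 + 2.36×138 = 1016.72 + 876.06 + 325.68 = 2218.46
ΣP(Year 1)Q(Year 1) = 2.76×284 + 6.71×93 + 2.03×138 = 783.84 + 624.03 + 280.14 = 1688.01
L = 2218.46 / 1688.01 × 100 = 131.4246
Paasche component (current-period weights):
ΣP(Year 2)Q(Year 2) = 3.58×220 + 9.42×91 + 2.36×170 = 787.6 + 857.22 + 401.2 = 2046.02
ΣP(Year 1)Q(Year 2) = 2.76×220 + 6.71×91 + 2.03×170 = 607.2 + 610.61 + 345.1 = 1562.91
P = 2046.02 / 1562.91 × 100 = 130.9109
Fisher = √(L × P) = √(131.4246 × 130.9109) = 131.1675

131.17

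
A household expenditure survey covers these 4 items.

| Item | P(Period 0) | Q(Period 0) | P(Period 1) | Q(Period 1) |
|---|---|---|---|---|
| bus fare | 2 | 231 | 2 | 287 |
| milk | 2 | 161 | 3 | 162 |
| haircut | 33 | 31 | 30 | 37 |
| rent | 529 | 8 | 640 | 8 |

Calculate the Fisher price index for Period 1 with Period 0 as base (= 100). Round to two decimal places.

Laspeyres component (base-period weights):
ΣP(Period 1)Q(Period 0) = 2×231 + 3×161 + 30×31 + 640×8 = 462 + 483 + 930 + 5120 = 6995
ΣP(Period 0)Q(Period 0) = 2×231 + 2×161 + 33×31 + 529×8 = 462 + 322 + 1023 + 4232 = 6039
L = 6995 / 6039 × 100 = 115.8304
Paasche component (current-period weights):
ΣP(Period 1)Q(Period 1) = 2×287 + 3×162 + 30×37 + 640×8 = 574 + 486 + 1110 + 5120 = 7290
ΣP(Period 0)Q(Period 1) = 2×287 + 2×162 + 33×37 + 529×8 = 574 + 324 + 1221 + 4232 = 6351
P = 7290 / 6351 × 100 = 114.7851
Fisher = √(L × P) = √(115.8304 × 114.7851) = 115.3066

115.31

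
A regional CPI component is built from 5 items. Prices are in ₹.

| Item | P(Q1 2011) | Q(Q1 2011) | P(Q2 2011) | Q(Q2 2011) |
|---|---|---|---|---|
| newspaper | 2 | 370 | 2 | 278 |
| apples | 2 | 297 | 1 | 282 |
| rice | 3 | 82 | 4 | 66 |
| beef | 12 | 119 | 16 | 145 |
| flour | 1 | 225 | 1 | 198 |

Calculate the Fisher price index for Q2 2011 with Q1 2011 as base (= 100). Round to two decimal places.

109.62

Laspeyres component (base-period weights):
ΣP(Q2 2011)Q(Q1 2011) = 2×370 + 1×297 + 4×82 + 16×119 + 1×225 = 740 + 297 + 328 + 1904 + 225 = 3494
ΣP(Q1 2011)Q(Q1 2011) = 2×370 + 2×297 + 3×82 + 12×119 + 1×225 = 740 + 594 + 246 + 1428 + 225 = 3233
L = 3494 / 3233 × 100 = 108.0730
Paasche component (current-period weights):
ΣP(Q2 2011)Q(Q2 2011) = 2×278 + 1×282 + 4×66 + 16×145 + 1×198 = 556 + 282 + 264 + 2320 + 198 = 3620
ΣP(Q1 2011)Q(Q2 2011) = 2×278 + 2×282 + 3×66 + 12×145 + 1×198 = 556 + 564 + 198 + 1740 + 198 = 3256
P = 3620 / 3256 × 100 = 111.1794
Fisher = √(L × P) = √(108.0730 × 111.1794) = 109.6152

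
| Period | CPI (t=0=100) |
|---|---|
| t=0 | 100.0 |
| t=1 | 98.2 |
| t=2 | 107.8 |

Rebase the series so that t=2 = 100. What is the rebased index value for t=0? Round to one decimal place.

92.8

Rebased(t=0) = 100.0 / 107.8 × 100 = 92.7644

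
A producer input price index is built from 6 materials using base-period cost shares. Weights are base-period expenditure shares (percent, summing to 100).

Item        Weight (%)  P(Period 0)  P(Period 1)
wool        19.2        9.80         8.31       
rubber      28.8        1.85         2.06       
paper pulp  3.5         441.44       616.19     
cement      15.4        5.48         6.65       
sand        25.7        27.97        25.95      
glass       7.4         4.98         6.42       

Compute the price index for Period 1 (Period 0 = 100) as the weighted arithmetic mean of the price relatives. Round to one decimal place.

105.3

wool: 19.2 × (8.31/9.80) = 19.2 × 0.847959 = 16.2808
rubber: 28.8 × (2.06/1.85) = 28.8 × 1.113514 = 32.0692
paper pulp: 3.5 × (616.19/441.44) = 3.5 × 1.395864 = 4.8855
cement: 15.4 × (6.65/5.48) = 15.4 × 1.213504 = 18.6880
sand: 25.7 × (25.95/27.97) = 25.7 × 0.927780 = 23.8439
glass: 7.4 × (6.42/4.98) = 7.4 × 1.289157 = 9.5398
Index = Σ wᵢ·(p₁ᵢ/p₀ᵢ) = 16.2808 + 32.0692 + 4.8855 + 18.6880 + 23.8439 + 9.5398 = 105.3072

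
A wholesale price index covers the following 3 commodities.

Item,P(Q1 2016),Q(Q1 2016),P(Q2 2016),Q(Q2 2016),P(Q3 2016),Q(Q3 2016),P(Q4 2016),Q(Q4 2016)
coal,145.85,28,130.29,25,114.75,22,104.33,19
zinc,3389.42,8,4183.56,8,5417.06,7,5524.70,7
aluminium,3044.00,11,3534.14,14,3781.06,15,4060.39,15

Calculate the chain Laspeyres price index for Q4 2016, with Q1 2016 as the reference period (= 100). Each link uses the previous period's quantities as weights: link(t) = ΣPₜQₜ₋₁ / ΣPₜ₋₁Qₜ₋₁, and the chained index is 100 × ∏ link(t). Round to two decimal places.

141.67

Link Q1 2016→Q2 2016:
ΣP(Q2 2016)Q(Q1 2016) = 130.29×28 + 4183.56×8 + 3534.14×11 = 3648.12 + 33468.48 + 38875.54 = 75992.14
ΣP(Q1 2016)Q(Q1 2016) = 145.85×28 + 3389.42×8 + 3044.00×11 = 4083.8 + 27115.36 + 33484 = 64683.16
link = 75992.14/64683.16 = 1.174837
Link Q2 2016→Q3 2016:
ΣP(Q3 2016)Q(Q2 2016) = 114.75×25 + 5417.06×8 + 3781.06×14 = 2868.75 + 43336.48 + 52934.84 = 99140.07
ΣP(Q2 2016)Q(Q2 2016) = 130.29×25 + 4183.56×8 + 3534.14×14 = 3257.25 + 33468.48 + 49477.96 = 86203.69
link = 99140.07/86203.69 = 1.150068
Link Q3 2016→Q4 2016:
ΣP(Q4 2016)Q(Q3 2016) = 104.33×22 + 5524.70×7 + 4060.39×15 = 2295.26 + 38672.9 + 60905.85 = 101874.01
ΣP(Q3 2016)Q(Q3 2016) = 114.75×22 + 5417.06×7 + 3781.06×15 = 2524.5 + 37919.42 + 56715.9 = 97159.82
link = 101874.01/97159.82 = 1.048520
Chained index = 100 × 1.174837 × 1.150068 × 1.048520 = 141.6699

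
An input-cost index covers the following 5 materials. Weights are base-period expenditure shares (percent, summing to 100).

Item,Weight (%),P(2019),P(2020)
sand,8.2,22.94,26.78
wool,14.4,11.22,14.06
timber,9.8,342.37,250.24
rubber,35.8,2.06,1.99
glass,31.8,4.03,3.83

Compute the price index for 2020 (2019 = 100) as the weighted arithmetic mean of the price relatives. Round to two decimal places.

sand: 8.2 × (26.78/22.94) = 8.2 × 1.167393 = 9.5726
wool: 14.4 × (14.06/11.22) = 14.4 × 1.253119 = 18.0449
timber: 9.8 × (250.24/342.37) = 9.8 × 0.730905 = 7.1629
rubber: 35.8 × (1.99/2.06) = 35.8 × 0.966019 = 34.5835
glass: 31.8 × (3.83/4.03) = 31.8 × 0.950372 = 30.2218
Index = Σ wᵢ·(p₁ᵢ/p₀ᵢ) = 9.5726 + 18.0449 + 7.1629 + 34.5835 + 30.2218 = 99.5857

99.59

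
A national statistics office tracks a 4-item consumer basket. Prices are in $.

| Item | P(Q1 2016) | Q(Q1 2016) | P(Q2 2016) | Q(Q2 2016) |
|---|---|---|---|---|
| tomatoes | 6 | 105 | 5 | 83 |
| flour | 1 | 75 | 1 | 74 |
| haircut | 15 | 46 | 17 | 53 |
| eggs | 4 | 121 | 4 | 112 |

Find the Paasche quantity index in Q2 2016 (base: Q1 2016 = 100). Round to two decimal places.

98.50

Paasche quantity index uses current-period prices as weights.
ΣP(Q2 2016)·Q(Q2 2016) = 5×83 + 1×74 + 17×53 + 4×112 = 415 + 74 + 901 + 448 = 1838
ΣP(Q2 2016)·Q(Q1 2016) = 5×105 + 1×75 + 17×46 + 4×121 = 525 + 75 + 782 + 484 = 1866
Index = 1838 / 1866 × 100 = 98.4995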